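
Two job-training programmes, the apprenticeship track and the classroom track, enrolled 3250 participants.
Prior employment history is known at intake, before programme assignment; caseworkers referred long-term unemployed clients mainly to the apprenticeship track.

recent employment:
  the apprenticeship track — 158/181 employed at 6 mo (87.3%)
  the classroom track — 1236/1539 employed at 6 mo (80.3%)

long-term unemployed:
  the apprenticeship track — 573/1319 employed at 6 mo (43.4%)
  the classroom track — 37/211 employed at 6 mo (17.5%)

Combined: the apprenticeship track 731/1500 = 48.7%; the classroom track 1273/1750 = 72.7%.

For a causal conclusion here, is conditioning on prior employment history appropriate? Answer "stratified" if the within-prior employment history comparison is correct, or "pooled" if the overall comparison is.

Here prior employment history is a common cause — it drives both which programme a case falls under and the outcome. The crude comparison mixes populations; the stratum-specific rates are the causally relevant ones.
Within each level — recent employment: 87.3% vs 80.3%; long-term unemployed: 43.4% vs 17.5% — the apprenticeship track is higher every time.

stratified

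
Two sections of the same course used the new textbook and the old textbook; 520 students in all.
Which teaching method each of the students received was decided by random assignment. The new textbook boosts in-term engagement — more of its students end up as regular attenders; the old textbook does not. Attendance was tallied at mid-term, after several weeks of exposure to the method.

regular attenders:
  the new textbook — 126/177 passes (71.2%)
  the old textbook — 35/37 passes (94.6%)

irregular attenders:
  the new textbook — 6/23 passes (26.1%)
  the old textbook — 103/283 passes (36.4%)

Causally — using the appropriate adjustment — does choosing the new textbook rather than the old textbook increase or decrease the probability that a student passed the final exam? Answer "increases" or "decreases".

Mid-term attendance lies on the pathway teaching method → mid-term attendance → outcome, so adjusting for it blocks the indirect effect. For the total causal effect of teaching method, use the unadjusted pooled rates.
Pooled: the new textbook 66.0% vs the old textbook 43.1%; the new textbook is higher overall.

increases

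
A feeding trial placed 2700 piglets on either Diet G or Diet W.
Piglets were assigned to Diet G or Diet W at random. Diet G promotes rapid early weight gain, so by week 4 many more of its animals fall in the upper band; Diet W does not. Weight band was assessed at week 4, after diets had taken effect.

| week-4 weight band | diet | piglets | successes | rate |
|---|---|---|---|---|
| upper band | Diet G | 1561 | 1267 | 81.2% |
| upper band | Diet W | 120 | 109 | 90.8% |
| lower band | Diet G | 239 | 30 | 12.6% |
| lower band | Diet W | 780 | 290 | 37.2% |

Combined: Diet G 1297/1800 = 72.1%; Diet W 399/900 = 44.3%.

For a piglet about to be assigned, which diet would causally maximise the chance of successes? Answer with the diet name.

Diet G

The stratified and pooled comparisons disagree (Diet W wins within each week-4 weight band; Diet G wins overall), so the answer turns on the causal role of week-4 weight band.
Stratifying would compare diets among piglets the diets themselves sorted into week-4 weight band groups — a form of selection on an intermediate. The unconditioned pooled rates give the total causal effect.
Pooled: Diet G 72.1% vs Diet W 44.3%; Diet G is higher overall.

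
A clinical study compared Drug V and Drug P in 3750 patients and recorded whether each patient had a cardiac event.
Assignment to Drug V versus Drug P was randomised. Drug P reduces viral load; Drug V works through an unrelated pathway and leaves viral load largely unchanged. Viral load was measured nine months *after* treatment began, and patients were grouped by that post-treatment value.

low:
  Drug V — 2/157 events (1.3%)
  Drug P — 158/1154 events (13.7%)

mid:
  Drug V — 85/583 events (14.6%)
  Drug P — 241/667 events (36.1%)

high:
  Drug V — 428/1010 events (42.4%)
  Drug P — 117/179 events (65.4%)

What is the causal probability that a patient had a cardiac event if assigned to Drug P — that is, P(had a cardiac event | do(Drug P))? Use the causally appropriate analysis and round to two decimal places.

Because the drug influences viral load, viral load is a post-treatment mediator, not a confounder. Stratifying on it would bias the estimate; the causal effect is the crude pooled difference.
So P(outcome | do(Drug P)) is just the pooled rate for Drug P: 516/2000 = 0.258.

0.26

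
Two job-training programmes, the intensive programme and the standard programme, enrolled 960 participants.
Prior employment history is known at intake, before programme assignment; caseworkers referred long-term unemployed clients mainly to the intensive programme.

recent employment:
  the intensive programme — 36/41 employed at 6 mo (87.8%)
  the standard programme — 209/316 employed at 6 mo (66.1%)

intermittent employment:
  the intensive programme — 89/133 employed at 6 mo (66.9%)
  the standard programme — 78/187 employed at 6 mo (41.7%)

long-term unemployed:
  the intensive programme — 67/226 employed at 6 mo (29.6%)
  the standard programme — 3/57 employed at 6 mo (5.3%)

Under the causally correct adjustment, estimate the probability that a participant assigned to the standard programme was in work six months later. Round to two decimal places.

the intensive programme is higher inside every prior employment history stratum but the standard programme is higher in aggregate. Whether to stratify depends on how prior employment history relates to the programme.
Since prior employment history is a pre-existing factor (not a product of the programme) and it affects the outcome on its own, it is a confounder. The stratified rates, not the pooled rate, identify the causal effect.
Standardising the standard programme to the population prior employment history mix: 0.372·209/316 + 0.333·78/187 + 0.295·3/57 = 0.401.

0.40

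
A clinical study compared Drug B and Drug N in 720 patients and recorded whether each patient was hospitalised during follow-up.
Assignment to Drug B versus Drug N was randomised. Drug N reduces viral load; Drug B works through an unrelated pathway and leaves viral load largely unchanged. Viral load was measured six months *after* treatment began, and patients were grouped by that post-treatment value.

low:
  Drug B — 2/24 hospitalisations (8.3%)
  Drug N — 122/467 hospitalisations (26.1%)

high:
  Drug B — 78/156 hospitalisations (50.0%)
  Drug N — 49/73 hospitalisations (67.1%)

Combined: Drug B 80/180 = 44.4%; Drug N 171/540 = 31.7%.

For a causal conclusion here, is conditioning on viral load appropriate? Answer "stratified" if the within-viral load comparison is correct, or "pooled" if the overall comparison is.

pooled

Drug B is lower inside every viral load stratum but Drug N is lower in aggregate. Whether to stratify depends on how viral load relates to the drug.
The distribution of viral load is itself part of what the drug does — it is an intermediate outcome. Holding it fixed would remove that part of the effect; the total effect is the pooled difference.
Pooled: Drug B 44.4% vs Drug N 31.7%; Drug N is lower overall.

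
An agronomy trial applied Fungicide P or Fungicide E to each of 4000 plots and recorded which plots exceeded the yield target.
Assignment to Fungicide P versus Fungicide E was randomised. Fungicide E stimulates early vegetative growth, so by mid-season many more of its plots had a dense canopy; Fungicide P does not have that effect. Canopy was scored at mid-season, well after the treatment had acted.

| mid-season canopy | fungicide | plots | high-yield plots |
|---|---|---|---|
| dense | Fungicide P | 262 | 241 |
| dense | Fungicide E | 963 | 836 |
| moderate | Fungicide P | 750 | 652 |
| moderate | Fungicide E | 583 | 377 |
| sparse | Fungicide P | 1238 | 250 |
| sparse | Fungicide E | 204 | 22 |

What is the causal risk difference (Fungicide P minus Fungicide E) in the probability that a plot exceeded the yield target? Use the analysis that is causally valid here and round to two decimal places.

-0.20

Fungicide P is higher inside every mid-season canopy stratum but Fungicide E is higher in aggregate. Whether to stratify depends on how mid-season canopy relates to the fungicide.
Mid-season canopy is recorded after the fungicide and is itself shifted by it — it sits on the causal path from fungicide to outcome. Conditioning on a mediator would strip out part of the effect we want; the pooled comparison gives the total causal effect.
The causal difference is the pooled difference: 0.508 − 0.706 = -0.198.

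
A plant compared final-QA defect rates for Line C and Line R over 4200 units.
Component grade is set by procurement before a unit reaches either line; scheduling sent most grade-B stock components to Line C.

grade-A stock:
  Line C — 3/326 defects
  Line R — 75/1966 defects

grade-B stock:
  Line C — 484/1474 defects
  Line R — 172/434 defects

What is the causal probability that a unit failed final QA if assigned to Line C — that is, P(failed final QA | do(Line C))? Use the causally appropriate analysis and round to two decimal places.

0.15

Component grade satisfies the back-door criterion: it is not a descendant of the line, and it blocks the spurious path from line to outcome. Adjusting for it (i.e., using the within-component grade rates) gives the causal effect.
Standardising Line C to the population component grade mix: 0.546·3/326 + 0.454·484/1474 = 0.154.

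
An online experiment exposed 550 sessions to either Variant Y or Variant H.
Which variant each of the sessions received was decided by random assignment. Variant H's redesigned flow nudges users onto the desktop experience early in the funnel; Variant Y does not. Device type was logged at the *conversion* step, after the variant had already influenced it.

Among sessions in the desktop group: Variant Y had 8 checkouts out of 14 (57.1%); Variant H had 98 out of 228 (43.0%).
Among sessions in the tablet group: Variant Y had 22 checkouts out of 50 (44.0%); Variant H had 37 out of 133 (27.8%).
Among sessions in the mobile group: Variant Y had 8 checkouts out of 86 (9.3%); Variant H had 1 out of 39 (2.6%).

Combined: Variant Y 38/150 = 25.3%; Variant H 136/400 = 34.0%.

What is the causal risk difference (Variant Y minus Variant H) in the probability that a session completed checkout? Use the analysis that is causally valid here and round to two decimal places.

Within every device type level Variant Y has the higher rate, yet pooled Variant H does — Simpson's reversal.
Device type is recorded after the variant and is itself shifted by it — it sits on the causal path from variant to outcome. Conditioning on a mediator would strip out part of the effect we want; the pooled comparison gives the total causal effect.
The causal difference is the pooled difference: 0.253 − 0.340 = -0.087.

-0.09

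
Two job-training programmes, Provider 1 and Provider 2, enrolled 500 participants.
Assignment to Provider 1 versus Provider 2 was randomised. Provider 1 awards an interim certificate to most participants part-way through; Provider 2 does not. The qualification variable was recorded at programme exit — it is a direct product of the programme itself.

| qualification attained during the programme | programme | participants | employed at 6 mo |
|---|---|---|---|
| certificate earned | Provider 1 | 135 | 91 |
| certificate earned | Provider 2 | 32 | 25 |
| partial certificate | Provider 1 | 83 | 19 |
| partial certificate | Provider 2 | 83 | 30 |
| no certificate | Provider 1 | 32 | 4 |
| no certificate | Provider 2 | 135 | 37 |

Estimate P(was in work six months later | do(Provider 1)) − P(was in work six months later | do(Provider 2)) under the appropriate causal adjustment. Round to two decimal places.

Qualification attained during the programme is downstream of the programme. One should not condition on a consequence of treatment, so the overall rates are the right comparison.
The causal difference is the pooled difference: 0.456 − 0.368 = +0.088.

+0.09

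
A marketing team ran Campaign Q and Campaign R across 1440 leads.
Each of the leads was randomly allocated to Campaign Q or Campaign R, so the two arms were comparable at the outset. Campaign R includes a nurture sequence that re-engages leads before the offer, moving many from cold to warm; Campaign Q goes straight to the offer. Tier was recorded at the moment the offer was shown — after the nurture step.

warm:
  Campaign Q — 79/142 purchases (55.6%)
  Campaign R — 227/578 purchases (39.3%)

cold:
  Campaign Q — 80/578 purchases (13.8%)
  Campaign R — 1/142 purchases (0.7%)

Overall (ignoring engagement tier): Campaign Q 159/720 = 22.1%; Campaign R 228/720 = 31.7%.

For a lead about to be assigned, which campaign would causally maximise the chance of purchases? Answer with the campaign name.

Campaign R

Campaign Q is higher inside every engagement tier stratum but Campaign R is higher in aggregate. Whether to stratify depends on how engagement tier relates to the campaign.
Because the campaign influences engagement tier, engagement tier is a post-treatment mediator, not a confounder. Stratifying on it would bias the estimate; the causal effect is the crude pooled difference.
Pooled: Campaign Q 22.1% vs Campaign R 31.7%; Campaign R is higher overall.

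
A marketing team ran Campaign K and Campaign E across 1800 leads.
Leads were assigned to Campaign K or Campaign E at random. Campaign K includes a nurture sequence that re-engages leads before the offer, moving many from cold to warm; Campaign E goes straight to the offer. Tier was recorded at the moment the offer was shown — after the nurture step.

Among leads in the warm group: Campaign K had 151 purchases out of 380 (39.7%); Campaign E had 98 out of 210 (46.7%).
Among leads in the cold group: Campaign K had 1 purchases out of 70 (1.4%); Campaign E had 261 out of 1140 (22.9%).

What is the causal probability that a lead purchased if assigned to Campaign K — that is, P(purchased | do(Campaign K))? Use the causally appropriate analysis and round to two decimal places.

Within every engagement tier level Campaign E has the higher rate, yet pooled Campaign K does — Simpson's reversal.
Engagement tier lies on the pathway campaign → engagement tier → outcome, so adjusting for it blocks the indirect effect. For the total causal effect of campaign, use the unadjusted pooled rates.
So P(outcome | do(Campaign K)) is just the pooled rate for Campaign K: 152/450 = 0.338.

0.34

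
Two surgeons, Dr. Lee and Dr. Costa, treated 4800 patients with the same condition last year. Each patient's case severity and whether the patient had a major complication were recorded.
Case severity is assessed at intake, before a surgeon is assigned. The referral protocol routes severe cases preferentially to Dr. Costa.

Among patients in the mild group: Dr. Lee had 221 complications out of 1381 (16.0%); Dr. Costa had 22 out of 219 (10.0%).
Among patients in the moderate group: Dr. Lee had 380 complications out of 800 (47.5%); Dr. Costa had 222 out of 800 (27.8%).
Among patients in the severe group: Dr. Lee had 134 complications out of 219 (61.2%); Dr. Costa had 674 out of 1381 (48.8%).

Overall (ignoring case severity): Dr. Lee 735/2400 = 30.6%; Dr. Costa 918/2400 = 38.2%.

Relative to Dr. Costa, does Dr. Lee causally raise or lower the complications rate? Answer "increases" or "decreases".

increases

Here case severity is a common cause — it drives both which surgeon a case falls under and the outcome. The crude comparison mixes populations; the stratum-specific rates are the causally relevant ones.
Within each level — mild: 16.0% vs 10.0%; moderate: 47.5% vs 27.8%; severe: 61.2% vs 48.8% — Dr. Costa is lower every time.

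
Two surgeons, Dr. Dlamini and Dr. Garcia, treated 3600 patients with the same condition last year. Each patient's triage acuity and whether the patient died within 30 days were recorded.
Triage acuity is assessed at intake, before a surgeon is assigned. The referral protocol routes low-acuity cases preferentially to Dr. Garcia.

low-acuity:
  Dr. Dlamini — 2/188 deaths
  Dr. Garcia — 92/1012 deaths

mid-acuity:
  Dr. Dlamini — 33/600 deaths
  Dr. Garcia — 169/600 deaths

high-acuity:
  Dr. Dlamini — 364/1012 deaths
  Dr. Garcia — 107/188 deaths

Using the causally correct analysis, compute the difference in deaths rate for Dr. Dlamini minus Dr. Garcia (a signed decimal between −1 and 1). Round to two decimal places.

The stratified and pooled comparisons disagree (Dr. Dlamini wins within each triage acuity; Dr. Garcia wins overall), so the answer turns on the causal role of triage acuity.
Nothing the surgeon does changes triage acuity; the imbalance is an allocation artefact. With triage acuity also predicting the outcome, the pooled figure is confounded, and the within-stratum comparison is the causal one.
Adjusting over the population distribution of triage acuity: 0.333·(0.011−0.091) + 0.333·(0.055−0.282) + 0.333·(0.360−0.569) = -0.172.

-0.17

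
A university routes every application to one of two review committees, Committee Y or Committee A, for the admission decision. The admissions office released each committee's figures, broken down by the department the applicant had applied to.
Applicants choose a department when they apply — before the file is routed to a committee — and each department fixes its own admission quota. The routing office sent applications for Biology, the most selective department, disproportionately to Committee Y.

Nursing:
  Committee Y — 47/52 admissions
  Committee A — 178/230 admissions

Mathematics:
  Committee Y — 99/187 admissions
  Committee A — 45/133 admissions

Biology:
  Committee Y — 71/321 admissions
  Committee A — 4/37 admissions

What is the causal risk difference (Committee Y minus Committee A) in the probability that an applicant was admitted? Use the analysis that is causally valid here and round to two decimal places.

Department is set before the review committee has any effect — it is not caused by the review committee — and it independently drives the outcome. That makes it a confounder, so the causal comparison is within department levels.
Adjusting over the population distribution of department: 0.294·(0.904−0.774) + 0.333·(0.529−0.338) + 0.373·(0.221−0.108) = +0.144.

+0.14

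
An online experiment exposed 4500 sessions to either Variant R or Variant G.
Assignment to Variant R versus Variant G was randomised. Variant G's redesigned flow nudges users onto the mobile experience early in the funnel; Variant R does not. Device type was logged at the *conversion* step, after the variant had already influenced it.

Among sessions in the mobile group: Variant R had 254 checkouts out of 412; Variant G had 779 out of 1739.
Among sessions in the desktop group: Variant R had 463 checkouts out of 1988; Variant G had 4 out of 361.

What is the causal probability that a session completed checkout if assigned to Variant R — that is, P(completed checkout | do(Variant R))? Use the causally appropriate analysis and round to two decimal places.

0.30

Device type here is a post-treatment variable shaped by the variant; conditioning on it would introduce bias rather than remove it. The overall comparison is the causal one.
So P(outcome | do(Variant R)) is just the pooled rate for Variant R: 717/2400 = 0.299.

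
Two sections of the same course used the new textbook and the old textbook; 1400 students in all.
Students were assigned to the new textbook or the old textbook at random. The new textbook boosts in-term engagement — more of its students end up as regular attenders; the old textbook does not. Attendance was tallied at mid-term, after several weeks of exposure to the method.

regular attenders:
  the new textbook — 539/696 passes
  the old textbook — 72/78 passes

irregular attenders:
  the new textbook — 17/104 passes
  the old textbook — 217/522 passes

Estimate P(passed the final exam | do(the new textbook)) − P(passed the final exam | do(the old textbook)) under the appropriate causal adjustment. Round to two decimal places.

The stratified and pooled comparisons disagree (the old textbook wins within each mid-term attendance; the new textbook wins overall), so the answer turns on the causal role of mid-term attendance.
Mid-term attendance lies on the pathway teaching method → mid-term attendance → outcome, so adjusting for it blocks the indirect effect. For the total causal effect of teaching method, use the unadjusted pooled rates.
The causal difference is the pooled difference: 0.695 − 0.482 = +0.213.

+0.21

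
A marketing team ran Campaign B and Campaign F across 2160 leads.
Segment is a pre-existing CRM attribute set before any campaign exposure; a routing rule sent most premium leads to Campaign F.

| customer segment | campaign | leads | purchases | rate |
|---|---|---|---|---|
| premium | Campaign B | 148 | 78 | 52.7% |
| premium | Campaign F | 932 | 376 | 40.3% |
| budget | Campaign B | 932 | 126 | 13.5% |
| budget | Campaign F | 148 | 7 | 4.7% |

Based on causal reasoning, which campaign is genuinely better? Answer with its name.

Campaign B

The imbalance in customer segment arose from how leads were allocated, not from anything the campaign did; and customer segment independently affects the outcome. The pooled gap is confounded — condition on customer segment.
Within each level — premium: 52.7% vs 40.3%; budget: 13.5% vs 4.7% — Campaign B is higher every time.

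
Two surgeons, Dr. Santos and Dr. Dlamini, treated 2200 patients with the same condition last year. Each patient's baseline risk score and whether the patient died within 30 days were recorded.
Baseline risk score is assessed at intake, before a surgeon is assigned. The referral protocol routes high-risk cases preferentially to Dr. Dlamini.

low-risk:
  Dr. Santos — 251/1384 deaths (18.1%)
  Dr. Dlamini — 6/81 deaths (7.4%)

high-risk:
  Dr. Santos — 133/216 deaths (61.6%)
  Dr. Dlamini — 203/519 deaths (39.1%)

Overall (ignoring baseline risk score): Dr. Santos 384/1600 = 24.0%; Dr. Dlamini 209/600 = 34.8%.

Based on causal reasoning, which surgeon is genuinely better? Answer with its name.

Baseline risk score satisfies the back-door criterion: it is not a descendant of the surgeon, and it blocks the spurious path from surgeon to outcome. Adjusting for it (i.e., using the within-baseline risk score rates) gives the causal effect.
Within each level — low-risk: 18.1% vs 7.4%; high-risk: 61.6% vs 39.1% — Dr. Dlamini is lower every time.

Dr. Dlamini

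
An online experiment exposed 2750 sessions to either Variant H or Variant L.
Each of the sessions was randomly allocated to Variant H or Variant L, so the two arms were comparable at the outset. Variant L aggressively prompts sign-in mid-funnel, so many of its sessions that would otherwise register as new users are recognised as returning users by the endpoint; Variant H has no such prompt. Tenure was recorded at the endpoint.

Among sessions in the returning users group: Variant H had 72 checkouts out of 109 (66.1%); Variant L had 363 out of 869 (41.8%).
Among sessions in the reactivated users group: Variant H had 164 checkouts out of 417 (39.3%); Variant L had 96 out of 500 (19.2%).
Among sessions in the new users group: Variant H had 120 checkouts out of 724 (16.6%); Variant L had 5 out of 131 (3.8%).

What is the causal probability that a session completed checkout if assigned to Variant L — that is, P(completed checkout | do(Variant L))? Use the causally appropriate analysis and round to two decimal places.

0.31

The user tenure-specific comparison favours Variant H throughout, but the pooled figures favour Variant L. The question is whether to condition on user tenure.
The distribution of user tenure is itself part of what the variant does — it is an intermediate outcome. Holding it fixed would remove that part of the effect; the total effect is the pooled difference.
So P(outcome | do(Variant L)) is just the pooled rate for Variant L: 464/1500 = 0.309.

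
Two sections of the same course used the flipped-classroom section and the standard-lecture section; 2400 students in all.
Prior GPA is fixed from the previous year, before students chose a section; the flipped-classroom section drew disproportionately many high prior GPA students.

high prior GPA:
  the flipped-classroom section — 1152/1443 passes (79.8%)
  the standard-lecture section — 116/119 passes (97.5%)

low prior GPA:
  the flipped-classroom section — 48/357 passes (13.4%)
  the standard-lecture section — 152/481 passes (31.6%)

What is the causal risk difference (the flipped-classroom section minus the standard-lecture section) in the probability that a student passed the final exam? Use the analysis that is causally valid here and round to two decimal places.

-0.18

The prior GPA band-specific comparison favours the standard-lecture section throughout, but the pooled figures favour the flipped-classroom section. The question is whether to condition on prior GPA band.
The imbalance in prior GPA band arose from how students were allocated, not from anything the teaching method did; and prior GPA band independently affects the outcome. The pooled gap is confounded — condition on prior GPA band.
Adjusting over the population distribution of prior GPA band: 0.651·(0.798−0.975) + 0.349·(0.134−0.316) = -0.178.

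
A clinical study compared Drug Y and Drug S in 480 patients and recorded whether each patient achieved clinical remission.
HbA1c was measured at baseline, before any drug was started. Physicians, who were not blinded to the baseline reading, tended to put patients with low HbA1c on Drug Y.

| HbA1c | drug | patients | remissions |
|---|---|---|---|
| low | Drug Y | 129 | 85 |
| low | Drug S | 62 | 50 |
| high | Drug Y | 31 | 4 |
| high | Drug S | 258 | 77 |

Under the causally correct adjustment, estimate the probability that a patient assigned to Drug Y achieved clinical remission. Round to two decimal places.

HbA1c differs across drugs for reasons unrelated to any effect of the drug itself, and it separately predicts the outcome — a classic confounder. We must compare within HbA1c levels.
Standardising Drug Y to the population HbA1c mix: 0.398·85/129 + 0.602·4/31 = 0.340.

0.34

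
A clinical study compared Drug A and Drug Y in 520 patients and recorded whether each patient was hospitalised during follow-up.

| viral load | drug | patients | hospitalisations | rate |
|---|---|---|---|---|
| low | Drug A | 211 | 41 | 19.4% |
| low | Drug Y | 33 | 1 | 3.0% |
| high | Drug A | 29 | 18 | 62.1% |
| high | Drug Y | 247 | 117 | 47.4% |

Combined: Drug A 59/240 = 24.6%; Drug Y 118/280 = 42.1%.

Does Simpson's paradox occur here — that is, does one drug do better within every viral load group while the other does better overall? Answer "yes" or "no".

Within each viral load level (low 19.4% vs 3.0%; high 62.1% vs 47.4%), Drug Y has the lower rate every time. Pooled: 24.6% vs 42.1% — Drug A has the lower rate overall. The two comparisons disagree.

yes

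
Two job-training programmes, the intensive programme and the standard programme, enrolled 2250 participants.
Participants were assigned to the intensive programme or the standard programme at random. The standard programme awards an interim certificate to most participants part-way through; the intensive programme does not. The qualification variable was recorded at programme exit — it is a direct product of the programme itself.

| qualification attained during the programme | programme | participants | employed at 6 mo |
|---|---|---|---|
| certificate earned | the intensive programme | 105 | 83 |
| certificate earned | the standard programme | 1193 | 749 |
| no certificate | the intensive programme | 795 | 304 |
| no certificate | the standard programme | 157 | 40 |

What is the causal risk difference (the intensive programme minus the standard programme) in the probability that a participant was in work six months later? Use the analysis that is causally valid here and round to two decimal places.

-0.15

The stratified and pooled comparisons disagree (the intensive programme wins within each qualification attained during the programme; the standard programme wins overall), so the answer turns on the causal role of qualification attained during the programme.
Because the programme influences qualification attained during the programme, qualification attained during the programme is a post-treatment mediator, not a confounder. Stratifying on it would bias the estimate; the causal effect is the crude pooled difference.
The causal difference is the pooled difference: 0.430 − 0.584 = -0.154.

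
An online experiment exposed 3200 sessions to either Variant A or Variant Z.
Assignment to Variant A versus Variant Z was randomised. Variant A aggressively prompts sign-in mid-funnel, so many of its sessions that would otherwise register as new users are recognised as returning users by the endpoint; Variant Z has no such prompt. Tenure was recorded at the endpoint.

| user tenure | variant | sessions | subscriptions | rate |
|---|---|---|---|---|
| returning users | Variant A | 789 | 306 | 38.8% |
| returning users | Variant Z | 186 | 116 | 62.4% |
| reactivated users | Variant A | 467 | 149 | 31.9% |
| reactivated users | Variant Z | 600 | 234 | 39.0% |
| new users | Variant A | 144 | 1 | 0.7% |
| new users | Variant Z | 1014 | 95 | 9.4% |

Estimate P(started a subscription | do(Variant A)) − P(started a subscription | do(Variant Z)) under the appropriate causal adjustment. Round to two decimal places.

User tenure here is a post-treatment variable shaped by the variant; conditioning on it would introduce bias rather than remove it. The overall comparison is the causal one.
The causal difference is the pooled difference: 0.326 − 0.247 = +0.078.

+0.08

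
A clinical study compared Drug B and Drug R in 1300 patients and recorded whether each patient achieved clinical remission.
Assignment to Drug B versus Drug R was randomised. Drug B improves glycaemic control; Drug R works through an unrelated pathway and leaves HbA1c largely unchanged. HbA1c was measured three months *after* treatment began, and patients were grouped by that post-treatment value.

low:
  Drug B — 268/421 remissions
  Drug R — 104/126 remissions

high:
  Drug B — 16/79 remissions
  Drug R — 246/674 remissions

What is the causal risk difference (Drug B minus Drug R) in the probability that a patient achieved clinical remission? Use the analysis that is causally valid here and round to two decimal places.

HbA1c is recorded after the drug and is itself shifted by it — it sits on the causal path from drug to outcome. Conditioning on a mediator would strip out part of the effect we want; the pooled comparison gives the total causal effect.
The causal difference is the pooled difference: 0.568 − 0.438 = +0.131.

+0.13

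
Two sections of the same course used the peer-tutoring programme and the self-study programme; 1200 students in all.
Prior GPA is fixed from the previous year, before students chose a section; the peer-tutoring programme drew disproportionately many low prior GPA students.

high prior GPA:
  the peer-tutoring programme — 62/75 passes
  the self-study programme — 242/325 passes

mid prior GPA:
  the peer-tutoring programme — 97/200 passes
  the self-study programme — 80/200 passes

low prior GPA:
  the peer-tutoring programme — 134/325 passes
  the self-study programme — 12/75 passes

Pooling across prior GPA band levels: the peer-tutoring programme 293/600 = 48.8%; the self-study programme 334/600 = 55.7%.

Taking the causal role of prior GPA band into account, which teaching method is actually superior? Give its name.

the peer-tutoring programme

The imbalance in prior GPA band arose from how students were allocated, not from anything the teaching method did; and prior GPA band independently affects the outcome. The pooled gap is confounded — condition on prior GPA band.
Within each level — high prior GPA: 82.7% vs 74.5%; mid prior GPA: 48.5% vs 40.0%; low prior GPA: 41.2% vs 16.0% — the peer-tutoring programme is higher every time.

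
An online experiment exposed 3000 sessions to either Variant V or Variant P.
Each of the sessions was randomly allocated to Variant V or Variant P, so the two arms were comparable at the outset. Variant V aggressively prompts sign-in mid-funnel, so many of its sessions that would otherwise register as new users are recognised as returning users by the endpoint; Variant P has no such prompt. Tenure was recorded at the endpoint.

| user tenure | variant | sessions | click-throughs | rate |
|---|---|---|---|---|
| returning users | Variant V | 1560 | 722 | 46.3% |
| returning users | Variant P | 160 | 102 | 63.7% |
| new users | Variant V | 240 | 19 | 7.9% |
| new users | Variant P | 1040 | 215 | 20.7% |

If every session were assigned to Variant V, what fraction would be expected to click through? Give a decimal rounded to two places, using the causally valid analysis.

0.41

The user tenure-specific comparison favours Variant P throughout, but the pooled figures favour Variant V. The question is whether to condition on user tenure.
Because the variant influences user tenure, user tenure is a post-treatment mediator, not a confounder. Stratifying on it would bias the estimate; the causal effect is the crude pooled difference.
So P(outcome | do(Variant V)) is just the pooled rate for Variant V: 741/1800 = 0.412.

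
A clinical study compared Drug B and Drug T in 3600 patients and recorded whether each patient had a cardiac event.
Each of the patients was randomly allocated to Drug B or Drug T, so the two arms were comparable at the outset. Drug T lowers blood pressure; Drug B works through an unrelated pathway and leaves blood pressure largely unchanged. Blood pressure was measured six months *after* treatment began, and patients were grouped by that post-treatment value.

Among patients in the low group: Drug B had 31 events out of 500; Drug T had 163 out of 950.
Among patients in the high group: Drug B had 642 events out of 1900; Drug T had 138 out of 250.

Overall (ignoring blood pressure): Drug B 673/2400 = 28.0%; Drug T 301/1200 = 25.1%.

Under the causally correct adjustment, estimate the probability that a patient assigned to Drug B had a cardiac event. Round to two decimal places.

Blood pressure is downstream of the drug. One should not condition on a consequence of treatment, so the overall rates are the right comparison.
So P(outcome | do(Drug B)) is just the pooled rate for Drug B: 673/2400 = 0.280.

0.28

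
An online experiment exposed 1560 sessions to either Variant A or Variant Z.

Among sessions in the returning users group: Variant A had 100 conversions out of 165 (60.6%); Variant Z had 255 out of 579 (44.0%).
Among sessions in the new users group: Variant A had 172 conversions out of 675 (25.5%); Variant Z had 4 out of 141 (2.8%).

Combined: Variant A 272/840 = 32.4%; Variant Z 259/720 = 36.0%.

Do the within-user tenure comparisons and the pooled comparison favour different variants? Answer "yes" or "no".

Within each user tenure level (returning users 60.6% vs 44.0%; new users 25.5% vs 2.8%), Variant A has the higher rate every time. Pooled: 32.4% vs 36.0% — Variant Z has the higher rate overall. The two comparisons disagree.

yes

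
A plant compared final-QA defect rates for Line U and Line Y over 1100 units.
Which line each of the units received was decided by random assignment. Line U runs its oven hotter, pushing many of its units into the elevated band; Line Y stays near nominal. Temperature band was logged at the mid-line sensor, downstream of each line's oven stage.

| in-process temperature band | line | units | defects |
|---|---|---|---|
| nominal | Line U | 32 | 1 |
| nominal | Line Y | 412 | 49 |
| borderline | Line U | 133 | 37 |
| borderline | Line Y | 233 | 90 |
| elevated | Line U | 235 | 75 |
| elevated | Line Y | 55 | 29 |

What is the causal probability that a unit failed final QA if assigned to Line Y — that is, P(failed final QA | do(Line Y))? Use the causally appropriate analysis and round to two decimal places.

Because the line influences in-process temperature band, in-process temperature band is a post-treatment mediator, not a confounder. Stratifying on it would bias the estimate; the causal effect is the crude pooled difference.
So P(outcome | do(Line Y)) is just the pooled rate for Line Y: 168/700 = 0.240.

0.24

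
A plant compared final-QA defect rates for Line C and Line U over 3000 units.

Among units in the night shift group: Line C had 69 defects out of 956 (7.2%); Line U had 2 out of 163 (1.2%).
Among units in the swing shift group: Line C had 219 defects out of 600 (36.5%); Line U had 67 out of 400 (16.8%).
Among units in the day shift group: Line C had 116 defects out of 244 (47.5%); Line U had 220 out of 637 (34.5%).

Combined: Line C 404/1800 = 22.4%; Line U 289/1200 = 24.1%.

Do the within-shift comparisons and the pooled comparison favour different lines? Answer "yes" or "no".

yes

Within each shift level (night shift 7.2% vs 1.2%; swing shift 36.5% vs 16.8%; day shift 47.5% vs 34.5%), Line U has the lower rate every time. Pooled: 22.4% vs 24.1% — Line C has the lower rate overall. The two comparisons disagree.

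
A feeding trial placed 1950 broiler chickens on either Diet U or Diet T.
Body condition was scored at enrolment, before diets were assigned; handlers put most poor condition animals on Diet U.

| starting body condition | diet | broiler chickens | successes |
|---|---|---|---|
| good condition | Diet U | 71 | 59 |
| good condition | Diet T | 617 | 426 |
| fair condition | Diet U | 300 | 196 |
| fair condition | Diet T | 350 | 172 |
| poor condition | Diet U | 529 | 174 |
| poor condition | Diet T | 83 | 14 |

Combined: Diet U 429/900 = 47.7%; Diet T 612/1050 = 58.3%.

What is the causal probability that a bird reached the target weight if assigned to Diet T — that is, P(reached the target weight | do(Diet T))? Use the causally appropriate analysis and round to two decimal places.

0.46

The starting body condition-specific comparison favours Diet U throughout, but the pooled figures favour Diet T. The question is whether to condition on starting body condition.
Starting body condition differs across diets for reasons unrelated to any effect of the diet itself, and it separately predicts the outcome — a classic confounder. We must compare within starting body condition levels.
Standardising Diet T to the population starting body condition mix: 0.353·426/617 + 0.333·172/350 + 0.314·14/83 = 0.460.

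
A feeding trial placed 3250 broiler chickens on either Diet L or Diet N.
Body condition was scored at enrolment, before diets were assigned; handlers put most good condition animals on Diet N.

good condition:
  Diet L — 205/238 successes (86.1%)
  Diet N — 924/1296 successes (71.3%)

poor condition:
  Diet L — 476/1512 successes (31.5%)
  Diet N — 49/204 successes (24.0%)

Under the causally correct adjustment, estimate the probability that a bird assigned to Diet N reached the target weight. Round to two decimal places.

0.46

Within every starting body condition level Diet L has the higher rate, yet pooled Diet N does — Simpson's reversal.
Nothing the diet does changes starting body condition; the imbalance is an allocation artefact. With starting body condition also predicting the outcome, the pooled figure is confounded, and the within-stratum comparison is the causal one.
Standardising Diet N to the population starting body condition mix: 0.472·924/1296 + 0.528·49/204 = 0.463.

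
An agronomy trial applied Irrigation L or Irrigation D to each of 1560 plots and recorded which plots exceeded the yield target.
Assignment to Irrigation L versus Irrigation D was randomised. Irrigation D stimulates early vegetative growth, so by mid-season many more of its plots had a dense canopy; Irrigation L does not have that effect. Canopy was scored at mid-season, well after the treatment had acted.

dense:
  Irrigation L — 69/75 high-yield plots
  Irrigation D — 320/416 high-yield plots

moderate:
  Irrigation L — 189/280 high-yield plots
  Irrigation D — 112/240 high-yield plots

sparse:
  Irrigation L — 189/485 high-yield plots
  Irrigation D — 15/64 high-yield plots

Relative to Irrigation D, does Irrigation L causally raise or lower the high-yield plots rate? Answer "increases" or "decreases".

Because the irrigation influences mid-season canopy, mid-season canopy is a post-treatment mediator, not a confounder. Stratifying on it would bias the estimate; the causal effect is the crude pooled difference.
Pooled: Irrigation L 53.2% vs Irrigation D 62.1%; Irrigation D is higher overall.

decreases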